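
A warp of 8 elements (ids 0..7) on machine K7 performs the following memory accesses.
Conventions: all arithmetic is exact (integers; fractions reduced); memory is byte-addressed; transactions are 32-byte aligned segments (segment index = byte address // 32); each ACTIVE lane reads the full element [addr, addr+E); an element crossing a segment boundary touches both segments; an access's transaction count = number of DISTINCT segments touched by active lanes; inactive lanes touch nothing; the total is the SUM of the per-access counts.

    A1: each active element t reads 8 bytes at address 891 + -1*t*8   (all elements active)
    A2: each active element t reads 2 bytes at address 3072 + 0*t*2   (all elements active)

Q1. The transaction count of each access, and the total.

A1: 3 transactions
A2: 1 transaction

Answer: 3,1; total 4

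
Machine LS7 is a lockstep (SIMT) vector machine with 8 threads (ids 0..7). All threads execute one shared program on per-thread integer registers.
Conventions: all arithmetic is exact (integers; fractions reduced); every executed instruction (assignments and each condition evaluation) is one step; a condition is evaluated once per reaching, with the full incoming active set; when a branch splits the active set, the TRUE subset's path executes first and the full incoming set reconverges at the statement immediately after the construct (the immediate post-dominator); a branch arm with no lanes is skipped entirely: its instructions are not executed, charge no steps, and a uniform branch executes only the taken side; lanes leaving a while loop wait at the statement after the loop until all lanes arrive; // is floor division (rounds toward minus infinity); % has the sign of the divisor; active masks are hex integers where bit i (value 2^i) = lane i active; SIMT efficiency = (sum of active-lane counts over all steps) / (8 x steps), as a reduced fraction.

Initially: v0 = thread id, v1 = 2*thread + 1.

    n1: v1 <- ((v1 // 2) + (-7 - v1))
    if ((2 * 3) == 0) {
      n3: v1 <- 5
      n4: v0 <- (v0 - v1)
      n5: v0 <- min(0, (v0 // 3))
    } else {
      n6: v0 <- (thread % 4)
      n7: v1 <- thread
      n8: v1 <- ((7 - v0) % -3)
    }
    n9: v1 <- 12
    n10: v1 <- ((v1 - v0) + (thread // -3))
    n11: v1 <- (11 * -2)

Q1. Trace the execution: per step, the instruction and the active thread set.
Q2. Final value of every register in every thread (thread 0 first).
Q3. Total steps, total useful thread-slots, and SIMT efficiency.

step 0: v1 <- ((v1 // 2) + (-7 - v1)) 0xff
step 1: eval ((2 * 3) == 0)          0xff
step 2: v0 <- (thread % 4)           0xff
step 3: v1 <- thread                 0xff
step 4: v1 <- ((7 - v0) % -3)        0xff
step 5: v1 <- 12                     0xff
step 6: v1 <- ((v1 - v0) + (thread // -3)) 0xff
step 7: v1 <- (11 * -2)              0xff

Answer: 8 steps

v0: 0,1,2,3,0,1,2,3
v1: -22,-22,-22,-22,-22,-22,-22,-22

steps = 8; useful = 64; efficiency = 64/64 = 1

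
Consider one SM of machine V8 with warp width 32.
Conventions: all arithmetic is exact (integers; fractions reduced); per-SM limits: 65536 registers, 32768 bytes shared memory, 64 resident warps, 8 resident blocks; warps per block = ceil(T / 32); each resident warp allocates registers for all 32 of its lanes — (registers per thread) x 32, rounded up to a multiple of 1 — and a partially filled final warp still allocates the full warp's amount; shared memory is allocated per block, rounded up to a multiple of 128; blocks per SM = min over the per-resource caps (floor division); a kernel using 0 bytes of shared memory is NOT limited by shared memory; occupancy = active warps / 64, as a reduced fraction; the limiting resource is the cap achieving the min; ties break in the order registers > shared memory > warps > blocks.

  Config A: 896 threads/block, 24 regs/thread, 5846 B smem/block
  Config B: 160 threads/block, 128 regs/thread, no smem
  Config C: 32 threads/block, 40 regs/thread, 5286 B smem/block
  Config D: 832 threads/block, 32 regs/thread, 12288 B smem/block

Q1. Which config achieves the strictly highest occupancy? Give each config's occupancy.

occupancies: A 7/8, B 15/64, C 3/32, D 13/16

Answer: A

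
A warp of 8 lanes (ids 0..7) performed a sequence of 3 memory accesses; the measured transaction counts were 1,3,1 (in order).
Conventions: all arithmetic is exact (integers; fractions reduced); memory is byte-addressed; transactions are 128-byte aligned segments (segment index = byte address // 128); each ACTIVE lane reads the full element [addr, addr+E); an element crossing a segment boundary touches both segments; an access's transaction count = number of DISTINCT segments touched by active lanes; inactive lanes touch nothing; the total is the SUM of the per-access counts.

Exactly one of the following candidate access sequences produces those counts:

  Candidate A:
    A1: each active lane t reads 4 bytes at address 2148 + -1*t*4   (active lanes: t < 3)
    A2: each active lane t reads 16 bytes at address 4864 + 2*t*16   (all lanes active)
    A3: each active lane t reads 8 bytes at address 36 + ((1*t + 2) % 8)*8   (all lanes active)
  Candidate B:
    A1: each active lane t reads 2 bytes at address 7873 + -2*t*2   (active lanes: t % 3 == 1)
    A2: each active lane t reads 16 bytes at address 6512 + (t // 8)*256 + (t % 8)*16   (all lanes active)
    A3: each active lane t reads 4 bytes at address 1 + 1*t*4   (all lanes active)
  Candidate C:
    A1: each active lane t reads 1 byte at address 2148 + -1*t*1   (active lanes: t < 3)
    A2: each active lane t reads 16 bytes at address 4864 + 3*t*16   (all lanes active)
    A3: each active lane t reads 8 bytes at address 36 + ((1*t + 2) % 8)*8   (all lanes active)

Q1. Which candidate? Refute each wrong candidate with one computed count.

A: A2 gives 2 transactions, not 3
B: A2 gives 2 transactions, not 3
C: all counts match (1,3,1)

Answer: C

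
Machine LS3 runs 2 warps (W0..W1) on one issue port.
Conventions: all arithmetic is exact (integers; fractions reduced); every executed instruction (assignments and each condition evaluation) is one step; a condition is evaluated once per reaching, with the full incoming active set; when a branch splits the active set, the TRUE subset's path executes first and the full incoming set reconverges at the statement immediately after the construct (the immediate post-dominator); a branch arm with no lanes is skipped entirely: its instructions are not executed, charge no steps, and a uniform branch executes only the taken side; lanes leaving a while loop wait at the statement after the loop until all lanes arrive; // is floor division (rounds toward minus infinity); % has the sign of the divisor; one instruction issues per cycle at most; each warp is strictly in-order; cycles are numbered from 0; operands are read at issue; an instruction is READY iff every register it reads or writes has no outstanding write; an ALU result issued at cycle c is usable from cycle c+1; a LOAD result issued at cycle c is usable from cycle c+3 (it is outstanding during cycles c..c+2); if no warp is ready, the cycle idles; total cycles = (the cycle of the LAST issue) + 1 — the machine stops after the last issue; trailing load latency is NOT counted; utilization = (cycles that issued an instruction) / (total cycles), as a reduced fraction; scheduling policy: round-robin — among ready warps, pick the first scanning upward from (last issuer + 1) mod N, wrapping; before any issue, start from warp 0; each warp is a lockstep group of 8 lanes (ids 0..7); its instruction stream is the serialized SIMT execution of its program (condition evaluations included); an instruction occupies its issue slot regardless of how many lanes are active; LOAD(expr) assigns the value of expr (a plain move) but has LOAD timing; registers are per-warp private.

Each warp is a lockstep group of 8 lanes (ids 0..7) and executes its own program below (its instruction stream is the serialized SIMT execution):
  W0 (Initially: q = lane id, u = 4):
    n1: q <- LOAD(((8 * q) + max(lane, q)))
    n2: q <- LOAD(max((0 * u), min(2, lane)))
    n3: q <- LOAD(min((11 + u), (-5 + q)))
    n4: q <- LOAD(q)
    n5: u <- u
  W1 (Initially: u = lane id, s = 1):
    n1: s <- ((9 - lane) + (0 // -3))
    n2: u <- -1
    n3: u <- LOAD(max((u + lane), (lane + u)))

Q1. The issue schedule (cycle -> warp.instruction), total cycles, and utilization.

cycle 0: W0.I0
cycle 1: W1.I0
cycle 2: W1.I1
cycle 3: W0.I1
cycle 4: W1.I2
cycle 5: idle
cycle 6: W0.I2
cycle 7: idle
cycle 8: idle
cycle 9: W0.I3
cycle 10: W0.I4

Answer: 11 cycles, utilization 8/11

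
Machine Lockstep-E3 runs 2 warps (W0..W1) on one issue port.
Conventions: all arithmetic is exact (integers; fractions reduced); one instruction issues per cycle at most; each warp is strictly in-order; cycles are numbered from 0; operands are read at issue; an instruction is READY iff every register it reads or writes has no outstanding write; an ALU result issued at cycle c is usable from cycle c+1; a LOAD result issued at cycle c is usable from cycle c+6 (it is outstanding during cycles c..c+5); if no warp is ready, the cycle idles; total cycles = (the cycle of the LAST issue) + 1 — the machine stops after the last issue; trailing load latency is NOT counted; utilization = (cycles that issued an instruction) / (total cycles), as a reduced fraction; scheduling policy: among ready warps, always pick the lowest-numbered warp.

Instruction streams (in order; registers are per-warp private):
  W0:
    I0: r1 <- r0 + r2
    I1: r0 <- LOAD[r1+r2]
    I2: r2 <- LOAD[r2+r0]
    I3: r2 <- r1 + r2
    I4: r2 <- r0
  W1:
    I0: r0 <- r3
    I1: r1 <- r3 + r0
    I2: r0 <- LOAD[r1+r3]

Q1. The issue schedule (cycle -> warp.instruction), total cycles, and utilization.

cycle 0: W0.I0
cycle 1: W0.I1
cycle 2: W1.I0
cycle 3: W1.I1
cycle 4: W1.I2
cycle 5: idle
cycle 6: idle
cycle 7: W0.I2
cycle 8: idle
cycle 9: idle
cycle 10: idle
cycle 11: idle
cycle 12: idle
cycle 13: W0.I3
cycle 14: W0.I4

Answer: 15 cycles, utilization 8/15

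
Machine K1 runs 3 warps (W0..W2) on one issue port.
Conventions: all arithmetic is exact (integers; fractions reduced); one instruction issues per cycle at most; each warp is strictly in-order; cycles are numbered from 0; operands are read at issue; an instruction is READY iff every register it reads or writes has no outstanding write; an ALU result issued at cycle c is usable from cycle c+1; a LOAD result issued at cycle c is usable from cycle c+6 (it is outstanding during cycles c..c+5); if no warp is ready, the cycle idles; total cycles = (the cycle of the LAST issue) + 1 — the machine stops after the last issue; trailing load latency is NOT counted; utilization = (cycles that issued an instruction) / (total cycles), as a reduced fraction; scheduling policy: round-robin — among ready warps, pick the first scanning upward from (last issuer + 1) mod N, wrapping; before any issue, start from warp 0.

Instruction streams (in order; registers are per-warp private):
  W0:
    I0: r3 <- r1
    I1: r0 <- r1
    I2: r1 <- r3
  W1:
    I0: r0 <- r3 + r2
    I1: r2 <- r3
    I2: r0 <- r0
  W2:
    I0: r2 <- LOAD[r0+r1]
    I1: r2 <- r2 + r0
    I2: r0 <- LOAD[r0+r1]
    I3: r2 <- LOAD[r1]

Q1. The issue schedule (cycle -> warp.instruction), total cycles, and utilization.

cycle 0: W0.I0
cycle 1: W1.I0
cycle 2: W2.I0
cycle 3: W0.I1
cycle 4: W1.I1
cycle 5: W0.I2
cycle 6: W1.I2
cycle 7: idle
cycle 8: W2.I1
cycle 9: W2.I2
cycle 10: W2.I3

Answer: 11 cycles, utilization 10/11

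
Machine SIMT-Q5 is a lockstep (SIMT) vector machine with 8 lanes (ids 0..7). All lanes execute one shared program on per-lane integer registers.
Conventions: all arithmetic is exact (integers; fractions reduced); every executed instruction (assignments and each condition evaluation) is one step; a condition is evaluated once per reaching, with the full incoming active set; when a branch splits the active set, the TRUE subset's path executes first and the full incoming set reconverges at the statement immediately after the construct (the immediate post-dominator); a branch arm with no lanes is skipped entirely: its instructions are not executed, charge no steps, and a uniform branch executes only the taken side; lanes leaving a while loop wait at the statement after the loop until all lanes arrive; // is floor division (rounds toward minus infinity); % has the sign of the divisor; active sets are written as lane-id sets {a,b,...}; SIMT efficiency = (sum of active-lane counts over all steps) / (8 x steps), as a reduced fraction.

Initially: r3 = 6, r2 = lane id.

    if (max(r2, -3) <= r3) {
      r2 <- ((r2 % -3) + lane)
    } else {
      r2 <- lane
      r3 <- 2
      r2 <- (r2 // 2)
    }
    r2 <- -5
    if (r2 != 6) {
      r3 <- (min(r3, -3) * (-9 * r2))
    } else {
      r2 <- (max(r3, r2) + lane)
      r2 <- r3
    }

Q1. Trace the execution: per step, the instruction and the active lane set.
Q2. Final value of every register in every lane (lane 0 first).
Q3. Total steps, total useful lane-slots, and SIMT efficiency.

step 0: eval (max(r2, -3) <= r3)     {0,1,2,3,4,5,6,7}
step 1: r2 <- ((r2 % -3) + lane)     {0,1,2,3,4,5,6}
step 2: r2 <- lane                   {7}
step 3: r3 <- 2                      {7}
step 4: r2 <- (r2 // 2)              {7}
step 5: r2 <- -5                     {0,1,2,3,4,5,6,7}
step 6: eval (r2 != 6)               {0,1,2,3,4,5,6,7}
step 7: r3 <- (min(r3, -3) * (-9 * r2)) {0,1,2,3,4,5,6,7}

Answer: 8 steps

r3: -135,-135,-135,-135,-135,-135,-135,-135
r2: -5,-5,-5,-5,-5,-5,-5,-5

steps = 8; useful = 42; efficiency = 42/64 = 21/32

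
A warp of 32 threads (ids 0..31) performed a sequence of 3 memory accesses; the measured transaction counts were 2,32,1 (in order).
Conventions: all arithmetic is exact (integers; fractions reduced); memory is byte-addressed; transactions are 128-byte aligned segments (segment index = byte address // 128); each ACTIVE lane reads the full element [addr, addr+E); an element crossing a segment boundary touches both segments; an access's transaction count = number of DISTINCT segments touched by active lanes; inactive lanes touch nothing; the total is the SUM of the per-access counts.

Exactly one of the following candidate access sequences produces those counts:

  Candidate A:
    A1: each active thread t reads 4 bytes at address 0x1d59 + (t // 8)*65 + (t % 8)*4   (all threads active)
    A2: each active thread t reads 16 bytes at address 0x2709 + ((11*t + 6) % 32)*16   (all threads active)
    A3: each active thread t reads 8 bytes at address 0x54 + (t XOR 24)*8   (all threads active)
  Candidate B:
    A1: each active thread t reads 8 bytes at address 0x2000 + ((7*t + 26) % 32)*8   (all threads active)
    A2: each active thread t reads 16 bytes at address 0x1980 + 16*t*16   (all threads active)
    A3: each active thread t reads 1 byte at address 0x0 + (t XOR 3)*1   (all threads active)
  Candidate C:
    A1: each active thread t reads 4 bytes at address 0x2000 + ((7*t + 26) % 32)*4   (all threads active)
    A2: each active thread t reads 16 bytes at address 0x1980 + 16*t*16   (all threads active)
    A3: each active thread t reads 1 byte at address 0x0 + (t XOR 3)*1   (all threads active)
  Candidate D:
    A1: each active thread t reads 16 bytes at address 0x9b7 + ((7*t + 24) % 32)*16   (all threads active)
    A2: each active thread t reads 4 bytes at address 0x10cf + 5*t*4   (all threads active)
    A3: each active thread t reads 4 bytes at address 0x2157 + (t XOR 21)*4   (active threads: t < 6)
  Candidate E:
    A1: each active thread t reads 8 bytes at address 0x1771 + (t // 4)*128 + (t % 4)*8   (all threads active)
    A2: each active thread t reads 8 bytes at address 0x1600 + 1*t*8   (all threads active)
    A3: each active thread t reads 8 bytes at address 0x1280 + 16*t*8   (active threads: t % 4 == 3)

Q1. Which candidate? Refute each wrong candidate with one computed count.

A: A1 gives 3 transactions, not 2
C: A1 gives 1 transaction, not 2
D: A1 gives 5 transactions, not 2
E: A1 gives 9 transactions, not 2
B: all counts match (2,32,1)

Answer: B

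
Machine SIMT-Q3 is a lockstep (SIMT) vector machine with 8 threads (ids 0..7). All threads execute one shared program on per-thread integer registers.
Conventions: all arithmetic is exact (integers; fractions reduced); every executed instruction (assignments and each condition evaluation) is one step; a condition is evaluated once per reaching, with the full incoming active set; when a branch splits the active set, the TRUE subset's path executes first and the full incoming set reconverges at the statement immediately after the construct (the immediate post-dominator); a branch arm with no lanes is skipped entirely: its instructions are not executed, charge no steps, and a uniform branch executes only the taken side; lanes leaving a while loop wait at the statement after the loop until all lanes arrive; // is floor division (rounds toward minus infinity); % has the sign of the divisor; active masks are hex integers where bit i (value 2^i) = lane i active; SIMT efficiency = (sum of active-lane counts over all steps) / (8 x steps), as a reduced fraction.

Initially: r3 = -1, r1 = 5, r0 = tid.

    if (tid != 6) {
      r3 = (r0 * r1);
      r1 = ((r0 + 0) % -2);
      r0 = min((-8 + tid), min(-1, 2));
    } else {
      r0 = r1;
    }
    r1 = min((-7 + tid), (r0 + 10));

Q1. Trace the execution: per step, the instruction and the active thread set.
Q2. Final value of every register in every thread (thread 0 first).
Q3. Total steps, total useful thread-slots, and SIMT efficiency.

step 0: eval (tid != 6)              0xff
step 1: r3 <- (r0 * r1)              0xbf
step 2: r1 <- ((r0 + 0) % -2)        0xbf
step 3: r0 <- min((-8 + tid), min(-1, 2)) 0xbf
step 4: r0 <- r1                     0x40
step 5: r1 <- min((-7 + tid), (r0 + 10)) 0xff

Answer: 6 steps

r3: 0,5,10,15,20,25,-1,35
r1: -7,-6,-5,-4,-3,-2,-1,0
r0: -8,-7,-6,-5,-4,-3,5,-1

steps = 6; useful = 38; efficiency = 38/48 = 19/24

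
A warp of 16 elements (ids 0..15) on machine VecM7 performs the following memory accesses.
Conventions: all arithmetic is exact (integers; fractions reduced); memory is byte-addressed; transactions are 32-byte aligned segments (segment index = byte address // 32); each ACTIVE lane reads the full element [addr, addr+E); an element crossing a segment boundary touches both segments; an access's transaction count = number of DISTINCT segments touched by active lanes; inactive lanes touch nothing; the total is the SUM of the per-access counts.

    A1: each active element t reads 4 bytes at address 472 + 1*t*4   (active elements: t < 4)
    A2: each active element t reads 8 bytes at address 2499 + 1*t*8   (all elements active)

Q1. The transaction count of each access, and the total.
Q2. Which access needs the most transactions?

A1: 2 transactions
A2: 5 transactions

Answer: 2,5; total 7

Answer: A2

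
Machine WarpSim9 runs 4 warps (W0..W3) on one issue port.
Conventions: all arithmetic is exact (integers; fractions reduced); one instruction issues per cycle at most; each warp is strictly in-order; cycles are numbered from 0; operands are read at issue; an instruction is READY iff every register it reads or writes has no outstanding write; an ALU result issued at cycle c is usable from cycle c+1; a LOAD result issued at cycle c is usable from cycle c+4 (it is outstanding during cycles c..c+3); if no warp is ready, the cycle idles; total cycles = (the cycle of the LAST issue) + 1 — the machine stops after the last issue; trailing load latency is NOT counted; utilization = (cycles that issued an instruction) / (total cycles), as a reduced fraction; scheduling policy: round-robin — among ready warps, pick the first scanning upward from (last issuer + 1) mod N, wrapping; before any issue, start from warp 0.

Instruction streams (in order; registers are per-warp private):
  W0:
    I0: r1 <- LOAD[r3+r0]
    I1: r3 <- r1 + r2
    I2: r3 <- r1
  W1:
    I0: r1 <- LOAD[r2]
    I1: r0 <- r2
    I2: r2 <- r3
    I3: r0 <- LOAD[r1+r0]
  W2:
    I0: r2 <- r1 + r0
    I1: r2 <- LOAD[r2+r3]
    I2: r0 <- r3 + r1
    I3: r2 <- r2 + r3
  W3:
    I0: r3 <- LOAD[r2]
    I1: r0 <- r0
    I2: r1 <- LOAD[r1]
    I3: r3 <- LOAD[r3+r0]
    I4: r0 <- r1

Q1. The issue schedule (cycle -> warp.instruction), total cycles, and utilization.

cycle 0: W0.I0
cycle 1: W1.I0
cycle 2: W2.I0
cycle 3: W3.I0
cycle 4: W0.I1
cycle 5: W1.I1
cycle 6: W2.I1
cycle 7: W3.I1
cycle 8: W0.I2
cycle 9: W1.I2
cycle 10: W2.I2
cycle 11: W3.I2
cycle 12: W1.I3
cycle 13: W2.I3
cycle 14: W3.I3
cycle 15: W3.I4

Answer: 16 cycles, utilization 1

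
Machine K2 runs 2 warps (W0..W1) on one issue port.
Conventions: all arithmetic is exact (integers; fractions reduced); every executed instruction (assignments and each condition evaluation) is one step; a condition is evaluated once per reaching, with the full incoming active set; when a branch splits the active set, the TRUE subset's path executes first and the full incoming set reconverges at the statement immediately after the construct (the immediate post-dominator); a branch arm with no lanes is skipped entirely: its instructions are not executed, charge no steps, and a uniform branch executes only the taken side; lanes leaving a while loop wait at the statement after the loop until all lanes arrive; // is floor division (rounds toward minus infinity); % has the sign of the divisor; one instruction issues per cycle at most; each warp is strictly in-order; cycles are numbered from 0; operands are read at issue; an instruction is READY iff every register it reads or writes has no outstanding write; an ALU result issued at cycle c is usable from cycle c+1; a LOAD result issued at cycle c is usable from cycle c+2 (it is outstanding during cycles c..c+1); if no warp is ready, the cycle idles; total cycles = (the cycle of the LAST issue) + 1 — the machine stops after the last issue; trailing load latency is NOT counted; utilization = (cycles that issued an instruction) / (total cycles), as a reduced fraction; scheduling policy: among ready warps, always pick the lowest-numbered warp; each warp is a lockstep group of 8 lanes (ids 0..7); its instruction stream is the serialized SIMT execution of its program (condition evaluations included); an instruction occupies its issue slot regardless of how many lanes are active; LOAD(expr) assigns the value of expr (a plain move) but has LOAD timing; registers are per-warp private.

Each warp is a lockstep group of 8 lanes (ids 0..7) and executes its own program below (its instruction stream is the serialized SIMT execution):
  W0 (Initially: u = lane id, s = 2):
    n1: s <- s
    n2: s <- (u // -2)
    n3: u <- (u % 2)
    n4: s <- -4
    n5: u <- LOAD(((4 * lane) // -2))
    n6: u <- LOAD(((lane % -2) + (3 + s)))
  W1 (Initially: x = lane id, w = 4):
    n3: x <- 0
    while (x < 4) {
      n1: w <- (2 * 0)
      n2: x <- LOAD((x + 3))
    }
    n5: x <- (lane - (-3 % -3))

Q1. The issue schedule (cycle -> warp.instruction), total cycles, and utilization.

cycle 0: W0.I0
cycle 1: W0.I1
cycle 2: W0.I2
cycle 3: W0.I3
cycle 4: W0.I4
cycle 5: W1.I0
cycle 6: W0.I5
cycle 7: W1.I1
cycle 8: W1.I2
cycle 9: W1.I3
cycle 10: idle
cycle 11: W1.I4
cycle 12: W1.I5
cycle 13: W1.I6
cycle 14: idle
cycle 15: W1.I7
cycle 16: W1.I8

Answer: 17 cycles, utilization 15/17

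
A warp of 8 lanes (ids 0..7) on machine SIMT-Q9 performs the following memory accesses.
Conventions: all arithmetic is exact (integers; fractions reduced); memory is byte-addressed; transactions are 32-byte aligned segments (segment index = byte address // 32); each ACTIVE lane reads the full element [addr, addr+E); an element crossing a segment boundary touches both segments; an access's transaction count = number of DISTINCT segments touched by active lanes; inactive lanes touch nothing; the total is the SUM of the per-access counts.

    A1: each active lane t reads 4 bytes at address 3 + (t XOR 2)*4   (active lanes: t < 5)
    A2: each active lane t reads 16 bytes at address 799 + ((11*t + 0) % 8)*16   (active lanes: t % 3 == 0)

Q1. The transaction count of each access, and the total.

A1: 1 transaction
A2: 3 transactions

Answer: 1,3; total 4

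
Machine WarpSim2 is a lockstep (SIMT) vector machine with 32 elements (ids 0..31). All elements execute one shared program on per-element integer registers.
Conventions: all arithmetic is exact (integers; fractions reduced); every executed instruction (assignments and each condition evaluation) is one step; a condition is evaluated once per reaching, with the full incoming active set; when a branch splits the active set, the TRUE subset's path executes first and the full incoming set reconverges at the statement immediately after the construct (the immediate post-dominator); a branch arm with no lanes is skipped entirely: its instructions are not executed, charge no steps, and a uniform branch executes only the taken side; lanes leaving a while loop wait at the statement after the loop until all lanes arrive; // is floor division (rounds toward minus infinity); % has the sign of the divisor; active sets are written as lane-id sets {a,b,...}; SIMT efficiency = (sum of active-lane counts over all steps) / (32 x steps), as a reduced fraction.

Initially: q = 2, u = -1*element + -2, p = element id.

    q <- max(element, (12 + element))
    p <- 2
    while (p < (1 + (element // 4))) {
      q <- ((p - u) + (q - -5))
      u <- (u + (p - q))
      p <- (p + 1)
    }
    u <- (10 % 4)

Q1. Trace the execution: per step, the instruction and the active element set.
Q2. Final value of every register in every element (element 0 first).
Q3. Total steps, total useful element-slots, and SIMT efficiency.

step 0: q <- max(element, (12 + element)) {0,1,2,3,4,5,6,7,8,9,10,11,12,13,14,15,16,17,18,19,20,21,22,23,24,25,26,27,28,29,30,31}
step 1: p <- 2                       {0,1,2,3,4,5,6,7,8,9,10,11,12,13,14,15,16,17,18,19,20,21,22,23,24,25,26,27,28,29,30,31}
step 2: eval (p < (1 + (element // 4))) {0,1,2,3,4,5,6,7,8,9,10,11,12,13,14,15,16,17,18,19,20,21,22,23,24,25,26,27,28,29,30,31}
step 3: q <- ((p - u) + (q - -5))    {8,9,10,11,12,13,14,15,16,17,18,19,20,21,22,23,24,25,26,27,28,29,30,31}
step 4: u <- (u + (p - q))           {8,9,10,11,12,13,14,15,16,17,18,19,20,21,22,23,24,25,26,27,28,29,30,31}
step 5: p <- (p + 1)                 {8,9,10,11,12,13,14,15,16,17,18,19,20,21,22,23,24,25,26,27,28,29,30,31}
step 6: eval (p < (1 + (element // 4))) {8,9,10,11,12,13,14,15,16,17,18,19,20,21,22,23,24,25,26,27,28,29,30,31}
step 7: q <- ((p - u) + (q - -5))    {12,13,14,15,16,17,18,19,20,21,22,23,24,25,26,27,28,29,30,31}
step 8: u <- (u + (p - q))           {12,13,14,15,16,17,18,19,20,21,22,23,24,25,26,27,28,29,30,31}
step 9: p <- (p + 1)                 {12,13,14,15,16,17,18,19,20,21,22,23,24,25,26,27,28,29,30,31}
step 10: eval (p < (1 + (element // 4))) {12,13,14,15,16,17,18,19,20,21,22,23,24,25,26,27,28,29,30,31}
step 11: q <- ((p - u) + (q - -5))    {16,17,18,19,20,21,22,23,24,25,26,27,28,29,30,31}
step 12: u <- (u + (p - q))           {16,17,18,19,20,21,22,23,24,25,26,27,28,29,30,31}
step 13: p <- (p + 1)                 {16,17,18,19,20,21,22,23,24,25,26,27,28,29,30,31}
step 14: eval (p < (1 + (element // 4))) {16,17,18,19,20,21,22,23,24,25,26,27,28,29,30,31}
step 15: q <- ((p - u) + (q - -5))    {20,21,22,23,24,25,26,27,28,29,30,31}
step 16: u <- (u + (p - q))           {20,21,22,23,24,25,26,27,28,29,30,31}
step 17: p <- (p + 1)                 {20,21,22,23,24,25,26,27,28,29,30,31}
step 18: eval (p < (1 + (element // 4))) {20,21,22,23,24,25,26,27,28,29,30,31}
step 19: q <- ((p - u) + (q - -5))    {24,25,26,27,28,29,30,31}
step 20: u <- (u + (p - q))           {24,25,26,27,28,29,30,31}
step 21: p <- (p + 1)                 {24,25,26,27,28,29,30,31}
step 22: eval (p < (1 + (element // 4))) {24,25,26,27,28,29,30,31}
step 23: q <- ((p - u) + (q - -5))    {28,29,30,31}
step 24: u <- (u + (p - q))           {28,29,30,31}
step 25: p <- (p + 1)                 {28,29,30,31}
step 26: eval (p < (1 + (element // 4))) {28,29,30,31}
step 27: u <- (10 % 4)                {0,1,2,3,4,5,6,7,8,9,10,11,12,13,14,15,16,17,18,19,20,21,22,23,24,25,26,27,28,29,30,31}

Answer: 28 steps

q: 12,13,14,15,16,17,18,19,37,39,41,43,110,115,120,125,335,348,361,374,1008,1042,1076,1110,2989,3078,3167,3256,8750,8983,9216,9449
u: 2,2,2,2,2,2,2,2,2,2,2,2,2,2,2,2,2,2,2,2,2,2,2,2,2,2,2,2,2,2,2,2
p: 2,2,2,2,2,2,2,2,3,3,3,3,4,4,4,4,5,5,5,5,6,6,6,6,7,7,7,7,8,8,8,8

steps = 28; useful = 464; efficiency = 464/896 = 29/56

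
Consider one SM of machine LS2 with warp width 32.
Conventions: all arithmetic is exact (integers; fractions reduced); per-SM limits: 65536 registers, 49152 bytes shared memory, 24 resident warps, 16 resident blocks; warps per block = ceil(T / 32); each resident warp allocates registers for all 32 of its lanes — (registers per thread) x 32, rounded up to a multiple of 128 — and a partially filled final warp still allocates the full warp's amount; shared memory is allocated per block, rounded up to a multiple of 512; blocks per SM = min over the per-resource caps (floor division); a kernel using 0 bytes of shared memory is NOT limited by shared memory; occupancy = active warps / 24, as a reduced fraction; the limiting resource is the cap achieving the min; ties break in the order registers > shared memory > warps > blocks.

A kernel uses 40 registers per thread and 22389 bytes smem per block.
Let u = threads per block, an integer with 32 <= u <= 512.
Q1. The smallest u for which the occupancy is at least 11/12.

Answer: u = 321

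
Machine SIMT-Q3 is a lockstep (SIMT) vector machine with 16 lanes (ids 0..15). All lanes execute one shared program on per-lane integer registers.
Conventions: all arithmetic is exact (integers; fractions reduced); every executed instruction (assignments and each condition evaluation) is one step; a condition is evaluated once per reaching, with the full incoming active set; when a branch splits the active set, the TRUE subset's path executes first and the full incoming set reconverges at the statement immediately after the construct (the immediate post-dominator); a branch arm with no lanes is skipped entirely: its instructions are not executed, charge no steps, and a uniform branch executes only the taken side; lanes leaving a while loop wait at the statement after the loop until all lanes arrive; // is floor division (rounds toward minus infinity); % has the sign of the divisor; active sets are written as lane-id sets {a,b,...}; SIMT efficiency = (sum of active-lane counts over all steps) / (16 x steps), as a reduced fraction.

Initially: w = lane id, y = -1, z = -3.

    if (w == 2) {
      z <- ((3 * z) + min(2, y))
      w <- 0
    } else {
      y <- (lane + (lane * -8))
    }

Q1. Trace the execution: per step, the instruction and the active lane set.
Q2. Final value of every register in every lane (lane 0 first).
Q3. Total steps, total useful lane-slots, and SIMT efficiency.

step 0: eval (w == 2)                {0,1,2,3,4,5,6,7,8,9,10,11,12,13,14,15}
step 1: z <- ((3 * z) + min(2, y))   {2}
step 2: w <- 0                       {2}
step 3: y <- (lane + (lane * -8))    {0,1,3,4,5,6,7,8,9,10,11,12,13,14,15}

Answer: 4 steps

w: 0,1,0,3,4,5,6,7,8,9,10,11,12,13,14,15
y: 0,-7,-1,-21,-28,-35,-42,-49,-56,-63,-70,-77,-84,-91,-98,-105
z: -3,-3,-10,-3,-3,-3,-3,-3,-3,-3,-3,-3,-3,-3,-3,-3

steps = 4; useful = 33; efficiency = 33/64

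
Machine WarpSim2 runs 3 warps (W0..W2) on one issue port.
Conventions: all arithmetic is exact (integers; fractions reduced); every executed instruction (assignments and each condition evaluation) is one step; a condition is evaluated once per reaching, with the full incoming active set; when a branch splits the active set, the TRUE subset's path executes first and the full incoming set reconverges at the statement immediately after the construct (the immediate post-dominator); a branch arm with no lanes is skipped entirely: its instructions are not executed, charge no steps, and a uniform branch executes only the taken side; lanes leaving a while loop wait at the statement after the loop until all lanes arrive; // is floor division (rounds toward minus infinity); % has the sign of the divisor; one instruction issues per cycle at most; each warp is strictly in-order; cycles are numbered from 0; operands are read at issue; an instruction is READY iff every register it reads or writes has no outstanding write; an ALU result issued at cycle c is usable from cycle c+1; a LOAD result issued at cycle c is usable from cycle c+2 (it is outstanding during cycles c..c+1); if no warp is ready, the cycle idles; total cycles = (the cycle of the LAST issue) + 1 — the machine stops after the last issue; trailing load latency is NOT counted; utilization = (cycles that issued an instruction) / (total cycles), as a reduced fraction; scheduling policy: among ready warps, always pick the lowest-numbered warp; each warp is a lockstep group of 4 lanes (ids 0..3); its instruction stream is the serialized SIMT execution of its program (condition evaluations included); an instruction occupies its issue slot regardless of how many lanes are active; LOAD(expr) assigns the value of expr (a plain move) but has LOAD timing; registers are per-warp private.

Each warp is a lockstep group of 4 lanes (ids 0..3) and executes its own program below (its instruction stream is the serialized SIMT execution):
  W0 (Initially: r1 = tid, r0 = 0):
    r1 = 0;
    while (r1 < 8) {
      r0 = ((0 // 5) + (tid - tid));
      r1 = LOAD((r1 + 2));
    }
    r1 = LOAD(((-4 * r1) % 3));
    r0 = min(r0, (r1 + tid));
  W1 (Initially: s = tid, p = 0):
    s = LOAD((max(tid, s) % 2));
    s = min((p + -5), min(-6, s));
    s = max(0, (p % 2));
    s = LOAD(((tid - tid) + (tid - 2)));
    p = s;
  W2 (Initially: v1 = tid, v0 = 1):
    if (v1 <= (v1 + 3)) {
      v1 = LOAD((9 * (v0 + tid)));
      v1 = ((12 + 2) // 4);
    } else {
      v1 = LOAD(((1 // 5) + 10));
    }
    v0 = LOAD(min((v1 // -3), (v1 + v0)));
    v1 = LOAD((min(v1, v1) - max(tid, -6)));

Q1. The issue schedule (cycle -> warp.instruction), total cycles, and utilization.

cycle 0: W0.I0
cycle 1: W0.I1
cycle 2: W0.I2
cycle 3: W0.I3
cycle 4: W1.I0
cycle 5: W0.I4
cycle 6: W0.I5
cycle 7: W0.I6
cycle 8: W1.I1
cycle 9: W0.I7
cycle 10: W0.I8
cycle 11: W0.I9
cycle 12: W1.I2
cycle 13: W0.I10
cycle 14: W0.I11
cycle 15: W0.I12
cycle 16: W1.I3
cycle 17: W0.I13
cycle 18: W0.I14
cycle 19: W1.I4
cycle 20: W0.I15
cycle 21: W2.I0
cycle 22: W2.I1
cycle 23: idle
cycle 24: W2.I2
cycle 25: W2.I3
cycle 26: W2.I4

Answer: 27 cycles, utilization 26/27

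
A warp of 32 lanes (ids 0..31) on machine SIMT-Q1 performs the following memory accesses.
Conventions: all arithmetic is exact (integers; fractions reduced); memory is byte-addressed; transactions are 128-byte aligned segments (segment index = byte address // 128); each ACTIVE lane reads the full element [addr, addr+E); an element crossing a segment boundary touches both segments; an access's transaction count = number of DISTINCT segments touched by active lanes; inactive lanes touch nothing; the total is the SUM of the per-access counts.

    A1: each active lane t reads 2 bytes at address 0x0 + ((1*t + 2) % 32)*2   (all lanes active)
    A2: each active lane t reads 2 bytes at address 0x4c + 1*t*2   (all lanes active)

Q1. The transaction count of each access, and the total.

A1: 1 transaction
A2: 2 transactions

Answer: 1,2; total 3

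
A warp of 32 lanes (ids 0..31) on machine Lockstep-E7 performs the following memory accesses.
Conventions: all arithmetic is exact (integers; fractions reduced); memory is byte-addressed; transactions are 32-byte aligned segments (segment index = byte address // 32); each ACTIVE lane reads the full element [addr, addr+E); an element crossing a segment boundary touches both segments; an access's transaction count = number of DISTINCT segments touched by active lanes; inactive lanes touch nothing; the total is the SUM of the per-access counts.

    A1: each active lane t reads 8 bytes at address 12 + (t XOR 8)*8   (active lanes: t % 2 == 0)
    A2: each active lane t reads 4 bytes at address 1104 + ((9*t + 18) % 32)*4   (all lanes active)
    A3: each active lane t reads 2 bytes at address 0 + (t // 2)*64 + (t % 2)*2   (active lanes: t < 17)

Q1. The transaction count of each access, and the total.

A1: 9 transactions
A2: 5 transactions
A3: 9 transactions

Answer: 9,5,9; total 23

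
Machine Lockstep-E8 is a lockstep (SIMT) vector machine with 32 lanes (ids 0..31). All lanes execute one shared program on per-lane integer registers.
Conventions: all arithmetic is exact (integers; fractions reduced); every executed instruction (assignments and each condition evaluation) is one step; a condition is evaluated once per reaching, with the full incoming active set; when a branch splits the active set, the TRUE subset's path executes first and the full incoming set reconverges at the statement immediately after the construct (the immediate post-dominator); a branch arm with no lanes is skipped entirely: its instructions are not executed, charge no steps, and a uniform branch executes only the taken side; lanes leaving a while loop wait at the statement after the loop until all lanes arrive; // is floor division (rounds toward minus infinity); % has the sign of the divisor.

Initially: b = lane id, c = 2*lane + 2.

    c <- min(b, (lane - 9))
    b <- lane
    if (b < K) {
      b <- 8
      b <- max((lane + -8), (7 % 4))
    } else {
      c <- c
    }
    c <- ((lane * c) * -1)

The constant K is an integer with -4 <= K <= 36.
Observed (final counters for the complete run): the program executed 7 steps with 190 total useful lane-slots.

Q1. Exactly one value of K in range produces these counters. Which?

Answer: K = 30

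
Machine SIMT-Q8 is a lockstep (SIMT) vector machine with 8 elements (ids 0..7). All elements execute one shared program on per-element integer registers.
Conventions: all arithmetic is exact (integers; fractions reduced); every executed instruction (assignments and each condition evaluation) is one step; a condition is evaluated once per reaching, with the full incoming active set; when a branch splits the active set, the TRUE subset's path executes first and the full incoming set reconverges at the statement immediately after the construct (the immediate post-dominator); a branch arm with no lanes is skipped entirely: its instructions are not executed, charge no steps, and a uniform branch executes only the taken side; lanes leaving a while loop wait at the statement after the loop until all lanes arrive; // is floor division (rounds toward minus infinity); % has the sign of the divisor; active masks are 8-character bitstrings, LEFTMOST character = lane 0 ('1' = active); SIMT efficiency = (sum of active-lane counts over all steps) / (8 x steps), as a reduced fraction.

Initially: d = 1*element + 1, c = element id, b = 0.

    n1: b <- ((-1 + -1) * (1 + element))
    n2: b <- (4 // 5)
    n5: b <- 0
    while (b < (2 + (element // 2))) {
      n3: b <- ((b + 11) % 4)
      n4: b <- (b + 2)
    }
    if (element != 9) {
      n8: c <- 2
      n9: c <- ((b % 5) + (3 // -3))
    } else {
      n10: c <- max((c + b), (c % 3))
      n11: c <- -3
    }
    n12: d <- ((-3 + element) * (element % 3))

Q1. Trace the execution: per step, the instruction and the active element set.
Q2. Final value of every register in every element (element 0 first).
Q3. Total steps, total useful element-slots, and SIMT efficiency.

step 0: b <- ((-1 + -1) * (1 + element)) 11111111
step 1: b <- (4 // 5)                11111111
step 2: b <- 0                       11111111
step 3: eval (b < (2 + (element // 2))) 11111111
step 4: b <- ((b + 11) % 4)          11111111
step 5: b <- (b + 2)                 11111111
step 6: eval (b < (2 + (element // 2))) 11111111
step 7: eval (element != 9)          11111111
step 8: c <- 2                       11111111
step 9: c <- ((b % 5) + (3 // -3))   11111111
step 10: d <- ((-3 + element) * (element % 3)) 11111111

Answer: 11 steps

d: 0,-2,-2,0,1,4,0,4
c: -1,-1,-1,-1,-1,-1,-1,-1
b: 5,5,5,5,5,5,5,5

steps = 11; useful = 88; efficiency = 88/88 = 1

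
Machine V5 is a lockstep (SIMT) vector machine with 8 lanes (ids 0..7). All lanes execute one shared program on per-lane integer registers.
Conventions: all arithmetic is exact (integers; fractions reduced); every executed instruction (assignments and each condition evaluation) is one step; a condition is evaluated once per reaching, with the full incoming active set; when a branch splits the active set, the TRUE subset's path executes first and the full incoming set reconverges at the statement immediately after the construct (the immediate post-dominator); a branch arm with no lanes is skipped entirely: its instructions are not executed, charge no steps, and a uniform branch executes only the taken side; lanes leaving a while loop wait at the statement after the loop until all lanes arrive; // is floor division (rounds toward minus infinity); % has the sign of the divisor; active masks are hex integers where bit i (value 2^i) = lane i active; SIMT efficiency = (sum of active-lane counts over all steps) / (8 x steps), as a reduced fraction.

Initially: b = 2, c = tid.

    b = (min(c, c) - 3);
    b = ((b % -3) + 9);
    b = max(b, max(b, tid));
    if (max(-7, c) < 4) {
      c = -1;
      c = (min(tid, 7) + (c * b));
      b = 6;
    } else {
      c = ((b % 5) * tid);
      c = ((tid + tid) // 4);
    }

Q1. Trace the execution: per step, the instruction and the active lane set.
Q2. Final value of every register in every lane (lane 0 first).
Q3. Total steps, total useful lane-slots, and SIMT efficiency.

step 0: b <- (min(c, c) - 3)         0xff
step 1: b <- ((b % -3) + 9)          0xff
step 2: b <- max(b, max(b, tid))     0xff
step 3: eval (max(-7, c) < 4)        0xff
step 4: c <- -1                      0x0f
step 5: c <- (min(tid, 7) + (c * b)) 0x0f
step 6: b <- 6                       0x0f
step 7: c <- ((b % 5) * tid)         0xf0
step 8: c <- ((tid + tid) // 4)      0xf0

Answer: 9 steps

b: 6,6,6,6,7,8,9,7
c: -9,-6,-6,-6,2,2,3,3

steps = 9; useful = 52; efficiency = 52/72 = 13/18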